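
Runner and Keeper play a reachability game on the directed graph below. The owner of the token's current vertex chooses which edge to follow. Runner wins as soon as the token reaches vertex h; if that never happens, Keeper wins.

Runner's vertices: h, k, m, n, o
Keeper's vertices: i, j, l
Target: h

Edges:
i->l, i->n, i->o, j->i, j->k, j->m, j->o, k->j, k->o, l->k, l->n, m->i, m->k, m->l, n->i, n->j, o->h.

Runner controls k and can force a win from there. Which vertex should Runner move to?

o

A0 = {h}
A1: add {o} — o (Runner) has o→h.
A2: add {k} — k (Runner) has k→o.
A3: add {m} — m (Runner) has m→k.
A4 = A3; e.g. i (Keeper) can still go to l. Fixed point.
From k, successor o is in the attractor (rank 1); the other successor j is not.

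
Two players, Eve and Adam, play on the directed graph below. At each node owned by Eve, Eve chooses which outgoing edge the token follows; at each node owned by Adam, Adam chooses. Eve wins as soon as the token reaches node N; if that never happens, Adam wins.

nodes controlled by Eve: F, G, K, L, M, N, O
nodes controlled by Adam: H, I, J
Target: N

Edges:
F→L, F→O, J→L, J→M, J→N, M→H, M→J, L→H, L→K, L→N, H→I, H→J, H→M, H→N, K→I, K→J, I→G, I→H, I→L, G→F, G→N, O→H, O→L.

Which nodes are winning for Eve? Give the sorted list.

A0 = {N}
A1: add {G, L} — G (Eve) has G→N; L (Eve) has L→N.
A2: add {F, O} — F (Eve) has F→L; O (Eve) has O→L.
A3 = A2; e.g. H (Adam) can still go to I. Fixed point.
Eve's winning region = {F, G, L, N, O}.

F, G, L, N, O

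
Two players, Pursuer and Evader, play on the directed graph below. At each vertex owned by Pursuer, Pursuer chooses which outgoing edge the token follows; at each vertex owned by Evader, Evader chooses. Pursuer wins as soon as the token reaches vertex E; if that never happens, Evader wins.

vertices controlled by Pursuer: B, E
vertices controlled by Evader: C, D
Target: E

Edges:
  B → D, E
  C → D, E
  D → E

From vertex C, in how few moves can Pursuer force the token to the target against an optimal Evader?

A0 = {E}
A1: add {B, D} — B (Pursuer) has B→E; D (Evader): all of {E} already in.
A2: add {C} — C (Evader): all of {D, E} already in.
A2 = all vertices. Fixed point.
C enters the attractor at level 2, so Pursuer can force the target in 2 moves from there.

2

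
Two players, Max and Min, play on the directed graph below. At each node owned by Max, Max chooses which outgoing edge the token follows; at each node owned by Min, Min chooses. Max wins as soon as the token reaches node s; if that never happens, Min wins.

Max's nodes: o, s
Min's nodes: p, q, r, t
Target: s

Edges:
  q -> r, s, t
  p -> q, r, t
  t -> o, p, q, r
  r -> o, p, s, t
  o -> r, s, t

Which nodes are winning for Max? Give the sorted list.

o, s

A0 = {s}
A1: add {o} — o (Max) has o→s.
A2 = A1; e.g. p (Min) can still go to q. Fixed point.
Max's winning region = {o, s}.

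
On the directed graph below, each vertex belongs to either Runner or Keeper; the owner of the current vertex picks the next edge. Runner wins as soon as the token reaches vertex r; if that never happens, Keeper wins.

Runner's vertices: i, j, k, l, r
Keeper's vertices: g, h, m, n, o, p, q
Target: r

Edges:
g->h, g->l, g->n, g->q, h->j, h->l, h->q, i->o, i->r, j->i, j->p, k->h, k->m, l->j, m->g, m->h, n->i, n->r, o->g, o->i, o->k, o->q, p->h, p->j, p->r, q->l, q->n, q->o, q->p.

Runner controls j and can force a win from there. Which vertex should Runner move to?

A0 = {r}
A1: add {i} — i (Runner) has i→r.
A2: add {j, n} — j (Runner) has j→i; n (Keeper): all of {i, r} already in.
A3: add {l} — l (Runner) has l→j.
A4 = A3; e.g. g (Keeper) can still go to h. Fixed point.
From j, successor i is in the attractor (rank 1); the other successor p is not.

i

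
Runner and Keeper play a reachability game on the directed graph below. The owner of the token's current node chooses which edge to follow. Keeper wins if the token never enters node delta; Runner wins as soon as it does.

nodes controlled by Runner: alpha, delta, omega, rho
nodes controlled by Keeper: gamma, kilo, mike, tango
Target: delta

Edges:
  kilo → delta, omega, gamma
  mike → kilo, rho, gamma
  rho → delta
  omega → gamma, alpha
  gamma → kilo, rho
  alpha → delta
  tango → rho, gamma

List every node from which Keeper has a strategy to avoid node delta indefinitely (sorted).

A0 = {delta}
A1: add {alpha, rho} — rho (Runner) has rho→delta; alpha (Runner) has alpha→delta.
A2: add {omega} — omega (Runner) has omega→alpha.
A3 = A2; e.g. kilo (Keeper) can still go to gamma. Fixed point.
Runner's attractor = {alpha, delta, omega, rho}; Keeper avoids the target exactly from the complement.

gamma, kilo, mike, tango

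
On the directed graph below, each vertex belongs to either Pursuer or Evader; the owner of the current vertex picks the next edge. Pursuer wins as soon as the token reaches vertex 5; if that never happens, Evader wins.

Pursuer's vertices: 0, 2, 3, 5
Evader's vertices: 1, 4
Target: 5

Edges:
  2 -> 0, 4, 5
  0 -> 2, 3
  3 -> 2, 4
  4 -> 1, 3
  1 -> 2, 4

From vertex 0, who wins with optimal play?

Pursuer

A0 = {5}
A1: add {2} — 2 (Pursuer) has 2→5.
A2: add {0, 3} — 0 (Pursuer) has 0→2; 3 (Pursuer) has 3→2.
A3 = A2; e.g. 1 (Evader) can still go to 4. Fixed point.
0 ∈ A2, so Pursuer can force the target.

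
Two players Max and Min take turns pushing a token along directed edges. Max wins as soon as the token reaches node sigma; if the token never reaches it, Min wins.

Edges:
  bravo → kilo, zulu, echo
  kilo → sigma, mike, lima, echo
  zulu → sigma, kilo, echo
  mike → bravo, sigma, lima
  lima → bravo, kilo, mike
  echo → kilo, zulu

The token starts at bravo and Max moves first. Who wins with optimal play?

Max

Track states (vertex, player-to-move).
A0 = {(sigma,Max), (sigma,Min)}
A1: add {(kilo,Max), (zulu,Max), (mike,Max)}.
A2: add {(echo,Min)}.
A3: add {(bravo,Max)}.
(bravo,Max) ∈ A3 ⇒ Max forces the target.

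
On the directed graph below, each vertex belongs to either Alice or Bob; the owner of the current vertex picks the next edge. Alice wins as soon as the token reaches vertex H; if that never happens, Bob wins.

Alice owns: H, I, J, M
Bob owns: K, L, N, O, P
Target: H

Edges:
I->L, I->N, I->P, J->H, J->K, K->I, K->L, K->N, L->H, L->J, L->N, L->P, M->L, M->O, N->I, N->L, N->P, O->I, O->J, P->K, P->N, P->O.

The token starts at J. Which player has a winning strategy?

Alice

A0 = {H}
A1: add {J} — J (Alice) has J→H.
A2 = A1; e.g. I (Alice) has no edge into A1. Fixed point.
J ∈ A1, so Alice can force the target.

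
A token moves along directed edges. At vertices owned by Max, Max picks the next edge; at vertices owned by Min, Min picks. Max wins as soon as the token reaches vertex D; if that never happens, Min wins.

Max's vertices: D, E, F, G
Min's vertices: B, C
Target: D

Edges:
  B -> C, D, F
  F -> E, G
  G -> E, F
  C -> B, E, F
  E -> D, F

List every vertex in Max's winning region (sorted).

A0 = {D}
A1: add {E} — E (Max) has E→D.
A2: add {F, G} — F (Max) has F→E; G (Max) has G→E.
A3 = A2; e.g. B (Min) can still go to C. Fixed point.
Max's winning region = {D, E, F, G}.

D, E, F, G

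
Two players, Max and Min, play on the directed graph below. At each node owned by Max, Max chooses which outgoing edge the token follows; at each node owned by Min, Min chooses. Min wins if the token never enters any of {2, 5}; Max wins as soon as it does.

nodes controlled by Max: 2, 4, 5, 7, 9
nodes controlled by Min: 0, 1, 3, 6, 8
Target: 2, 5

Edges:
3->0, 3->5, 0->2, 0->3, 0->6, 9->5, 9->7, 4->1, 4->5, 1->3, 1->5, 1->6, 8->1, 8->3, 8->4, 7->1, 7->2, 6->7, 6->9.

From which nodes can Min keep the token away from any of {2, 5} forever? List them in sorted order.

A0 = {2, 5}
A1: add {4, 7, 9} — 4 (Max) has 4→5; 7 (Max) has 7→2; 9 (Max) has 9→5.
A2: add {6} — 6 (Min): all of {7, 9} already in.
A3 = A2; e.g. 0 (Min) can still go to 3. Fixed point.
Max's attractor = {2, 4, 5, 6, 7, 9}; Min avoids the target exactly from the complement.

0, 1, 3, 8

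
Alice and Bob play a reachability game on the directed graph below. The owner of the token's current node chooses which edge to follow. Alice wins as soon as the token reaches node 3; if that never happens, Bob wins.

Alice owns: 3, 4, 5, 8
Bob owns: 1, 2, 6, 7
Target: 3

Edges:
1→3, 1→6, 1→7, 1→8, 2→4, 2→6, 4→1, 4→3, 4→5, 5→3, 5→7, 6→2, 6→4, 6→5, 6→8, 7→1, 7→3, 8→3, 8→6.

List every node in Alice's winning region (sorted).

A0 = {3}
A1: add {4, 5, 8} — 4 (Alice) has 4→3; 5 (Alice) has 5→3; 8 (Alice) has 8→3.
A2 = A1; e.g. 1 (Bob) can still go to 6. Fixed point.
Alice's winning region = {3, 4, 5, 8}.

3, 4, 5, 8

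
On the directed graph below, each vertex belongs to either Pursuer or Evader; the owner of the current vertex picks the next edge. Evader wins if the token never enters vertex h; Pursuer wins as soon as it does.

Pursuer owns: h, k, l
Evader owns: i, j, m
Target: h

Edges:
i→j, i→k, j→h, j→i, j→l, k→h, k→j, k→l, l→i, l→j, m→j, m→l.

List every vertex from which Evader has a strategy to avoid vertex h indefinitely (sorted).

A0 = {h}
A1: add {k} — k (Pursuer) has k→h.
A2 = A1; e.g. i (Evader) can still go to j. Fixed point.
Pursuer's attractor = {h, k}; Evader avoids the target exactly from the complement.

i, j, l, m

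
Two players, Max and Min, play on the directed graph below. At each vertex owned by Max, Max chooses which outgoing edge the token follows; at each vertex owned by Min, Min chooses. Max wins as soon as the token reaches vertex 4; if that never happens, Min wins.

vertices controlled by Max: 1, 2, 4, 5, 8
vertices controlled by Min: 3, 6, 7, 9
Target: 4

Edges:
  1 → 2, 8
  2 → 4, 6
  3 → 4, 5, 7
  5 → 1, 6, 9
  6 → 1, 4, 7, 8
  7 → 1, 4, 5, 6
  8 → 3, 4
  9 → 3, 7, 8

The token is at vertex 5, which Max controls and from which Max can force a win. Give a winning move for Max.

A0 = {4}
A1: add {2, 8} — 2 (Max) has 2→4; 8 (Max) has 8→4.
A2: add {1} — 1 (Max) has 1→2.
A3: add {5} — 5 (Max) has 5→1.
A4 = A3; e.g. 3 (Min) can still go to 7. Fixed point.
From 5, successor 1 is in the attractor (rank 2); the other successors 6, 9 are not.

1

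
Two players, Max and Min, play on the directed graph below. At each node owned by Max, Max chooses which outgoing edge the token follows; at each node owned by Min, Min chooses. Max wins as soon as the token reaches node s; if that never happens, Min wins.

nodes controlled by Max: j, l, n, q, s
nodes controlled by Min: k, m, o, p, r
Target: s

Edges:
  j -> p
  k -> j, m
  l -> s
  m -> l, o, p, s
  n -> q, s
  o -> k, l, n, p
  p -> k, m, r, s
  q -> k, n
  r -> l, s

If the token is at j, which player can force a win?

A0 = {s}
A1: add {l, n} — l (Max) has l→s; n (Max) has n→s.
A2: add {q, r} — q (Max) has q→n; r (Min): all of {l, s} already in.
A3 = A2; e.g. j (Max) has no edge into A2. Fixed point.
j never enters the attractor, so Min can avoid the target forever.

Min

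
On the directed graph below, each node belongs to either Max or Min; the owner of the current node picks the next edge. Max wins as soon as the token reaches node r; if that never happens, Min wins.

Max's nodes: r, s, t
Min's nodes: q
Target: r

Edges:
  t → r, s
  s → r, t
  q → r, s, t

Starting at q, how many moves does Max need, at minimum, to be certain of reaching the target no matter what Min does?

A0 = {r}
A1: add {s, t} — s (Max) has s→r; t (Max) has t→r.
A2: add {q} — q (Min): all of {r, s, t} already in.
A2 = all vertices. Fixed point.
q enters the attractor at level 2, so Max can force the target in 2 moves from there.

2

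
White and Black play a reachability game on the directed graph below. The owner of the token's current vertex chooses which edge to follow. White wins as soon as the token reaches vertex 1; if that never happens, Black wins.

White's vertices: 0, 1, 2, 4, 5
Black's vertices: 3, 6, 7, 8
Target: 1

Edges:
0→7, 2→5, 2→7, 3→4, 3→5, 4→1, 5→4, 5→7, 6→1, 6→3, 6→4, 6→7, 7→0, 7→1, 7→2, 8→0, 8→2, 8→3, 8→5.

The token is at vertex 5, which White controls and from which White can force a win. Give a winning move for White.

4

A0 = {1}
A1: add {4} — 4 (White) has 4→1.
A2: add {5} — 5 (White) has 5→4.
A3: add {2, 3} — 2 (White) has 2→5; 3 (Black): all of {4, 5} already in.
A4 = A3; e.g. 0 (White) has no edge into A3. Fixed point.
From 5, successor 4 is in the attractor (rank 1); the other successor 7 is not.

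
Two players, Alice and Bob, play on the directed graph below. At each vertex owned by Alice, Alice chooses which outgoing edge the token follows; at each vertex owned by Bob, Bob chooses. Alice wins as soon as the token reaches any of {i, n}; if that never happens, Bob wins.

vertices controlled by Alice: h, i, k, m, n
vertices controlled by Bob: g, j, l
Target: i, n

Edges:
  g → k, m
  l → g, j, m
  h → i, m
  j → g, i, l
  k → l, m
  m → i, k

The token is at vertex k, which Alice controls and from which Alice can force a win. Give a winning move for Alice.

m

A0 = {i, n}
A1: add {h, m} — h (Alice) has h→i; m (Alice) has m→i.
A2: add {k} — k (Alice) has k→m.
A3: add {g} — g (Bob): all of {k, m} already in.
A4 = A3; e.g. j (Bob) can still go to l. Fixed point.
From k, successor m is in the attractor (rank 1); the other successor l is not.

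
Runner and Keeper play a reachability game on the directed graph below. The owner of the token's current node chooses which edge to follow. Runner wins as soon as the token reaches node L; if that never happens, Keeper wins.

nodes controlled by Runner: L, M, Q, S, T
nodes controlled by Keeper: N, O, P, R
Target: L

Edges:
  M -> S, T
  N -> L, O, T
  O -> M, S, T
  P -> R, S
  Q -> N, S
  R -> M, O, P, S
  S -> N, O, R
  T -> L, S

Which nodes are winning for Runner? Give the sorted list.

A0 = {L}
A1: add {T} — T (Runner) has T→L.
A2: add {M} — M (Runner) has M→T.
A3 = A2; e.g. N (Keeper) can still go to O. Fixed point.
Runner's winning region = {L, M, T}.

L, M, T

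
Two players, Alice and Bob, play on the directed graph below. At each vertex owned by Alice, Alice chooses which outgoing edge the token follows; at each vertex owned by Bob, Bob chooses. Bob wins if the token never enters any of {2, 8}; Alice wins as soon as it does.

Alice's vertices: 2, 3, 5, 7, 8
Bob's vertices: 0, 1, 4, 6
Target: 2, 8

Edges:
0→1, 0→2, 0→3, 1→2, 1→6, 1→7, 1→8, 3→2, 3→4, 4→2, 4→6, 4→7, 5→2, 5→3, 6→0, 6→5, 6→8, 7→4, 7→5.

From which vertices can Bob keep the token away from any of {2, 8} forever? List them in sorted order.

0, 1, 4, 6

A0 = {2, 8}
A1: add {3, 5} — 3 (Alice) has 3→2; 5 (Alice) has 5→2.
A2: add {7} — 7 (Alice) has 7→5.
A3 = A2; e.g. 0 (Bob) can still go to 1. Fixed point.
Alice's attractor = {2, 3, 5, 7, 8}; Bob avoids the target exactly from the complement.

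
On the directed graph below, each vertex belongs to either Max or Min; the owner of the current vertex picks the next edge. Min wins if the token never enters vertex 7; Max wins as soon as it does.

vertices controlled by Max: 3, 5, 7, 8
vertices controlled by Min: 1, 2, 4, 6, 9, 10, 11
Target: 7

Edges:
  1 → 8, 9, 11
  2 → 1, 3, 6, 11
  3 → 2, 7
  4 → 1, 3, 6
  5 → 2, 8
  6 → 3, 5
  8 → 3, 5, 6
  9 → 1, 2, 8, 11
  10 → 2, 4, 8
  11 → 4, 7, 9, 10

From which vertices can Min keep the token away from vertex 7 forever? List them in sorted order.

A0 = {7}
A1: add {3} — 3 (Max) has 3→7.
A2: add {8} — 8 (Max) has 8→3.
A3: add {5} — 5 (Max) has 5→8.
A4: add {6} — 6 (Min): all of {3, 5} already in.
A5 = A4; e.g. 1 (Min) can still go to 9. Fixed point.
Max's attractor = {3, 5, 6, 7, 8}; Min avoids the target exactly from the complement.

1, 2, 4, 9, 10, 11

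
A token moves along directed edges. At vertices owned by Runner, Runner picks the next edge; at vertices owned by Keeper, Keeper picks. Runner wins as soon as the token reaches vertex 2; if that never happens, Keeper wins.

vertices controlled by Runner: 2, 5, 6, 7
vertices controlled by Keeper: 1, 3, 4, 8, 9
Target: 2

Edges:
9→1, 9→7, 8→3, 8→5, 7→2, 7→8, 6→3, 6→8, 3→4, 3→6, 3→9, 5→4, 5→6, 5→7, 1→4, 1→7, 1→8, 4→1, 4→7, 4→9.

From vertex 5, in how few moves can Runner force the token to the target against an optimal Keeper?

A0 = {2}
A1: add {7} — 7 (Runner) has 7→2.
A2: add {5} — 5 (Runner) has 5→7.
A3 = A2; e.g. 1 (Keeper) can still go to 4. Fixed point.
5 enters the attractor at level 2, so Runner can force the target in 2 moves from there.

2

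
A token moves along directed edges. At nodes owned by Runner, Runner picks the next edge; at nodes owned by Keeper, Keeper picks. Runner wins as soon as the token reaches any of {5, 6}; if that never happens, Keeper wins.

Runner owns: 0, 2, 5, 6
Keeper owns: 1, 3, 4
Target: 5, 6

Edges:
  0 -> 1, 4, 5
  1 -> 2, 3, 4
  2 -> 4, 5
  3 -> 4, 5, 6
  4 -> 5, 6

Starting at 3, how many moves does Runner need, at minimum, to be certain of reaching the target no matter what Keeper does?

A0 = {5, 6}
A1: add {0, 2, 4} — 0 (Runner) has 0→5; 2 (Runner) has 2→5; 4 (Keeper): all of {5, 6} already in.
A2: add {3} — 3 (Keeper): all of {4, 5, 6} already in.
3 enters the attractor at level 2, so Runner can force the target in 2 moves from there.

2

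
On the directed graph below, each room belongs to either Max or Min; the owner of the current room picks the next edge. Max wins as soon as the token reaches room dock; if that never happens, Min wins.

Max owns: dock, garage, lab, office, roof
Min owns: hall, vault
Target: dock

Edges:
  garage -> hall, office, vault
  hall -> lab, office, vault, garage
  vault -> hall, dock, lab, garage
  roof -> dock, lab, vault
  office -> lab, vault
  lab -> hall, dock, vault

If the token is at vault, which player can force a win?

A0 = {dock}
A1: add {lab, roof} — roof (Max) has roof→dock; lab (Max) has lab→dock.
A2: add {office} — office (Max) has office→lab.
A3: add {garage} — garage (Max) has garage→office.
A4 = A3; e.g. hall (Min) can still go to vault. Fixed point.
vault never enters the attractor, so Min can avoid the target forever.

Min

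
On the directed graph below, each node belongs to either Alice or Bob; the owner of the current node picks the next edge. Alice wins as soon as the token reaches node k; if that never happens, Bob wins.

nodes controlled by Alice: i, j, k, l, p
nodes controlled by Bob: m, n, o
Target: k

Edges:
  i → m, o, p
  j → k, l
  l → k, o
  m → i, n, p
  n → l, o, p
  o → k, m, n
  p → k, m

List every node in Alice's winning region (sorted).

A0 = {k}
A1: add {j, l, p} — j (Alice) has j→k; l (Alice) has l→k; p (Alice) has p→k.
A2: add {i} — i (Alice) has i→p.
A3 = A2; e.g. m (Bob) can still go to n. Fixed point.
Alice's winning region = {i, j, k, l, p}.

i, j, k, l, p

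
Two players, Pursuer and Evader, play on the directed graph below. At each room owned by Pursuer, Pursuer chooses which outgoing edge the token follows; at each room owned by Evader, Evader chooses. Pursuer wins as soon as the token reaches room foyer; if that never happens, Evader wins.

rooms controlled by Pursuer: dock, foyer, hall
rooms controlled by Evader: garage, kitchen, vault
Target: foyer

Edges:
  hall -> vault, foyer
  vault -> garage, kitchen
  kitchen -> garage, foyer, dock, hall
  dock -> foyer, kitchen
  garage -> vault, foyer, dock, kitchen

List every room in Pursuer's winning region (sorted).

A0 = {foyer}
A1: add {dock, hall} — dock (Pursuer) has dock→foyer; hall (Pursuer) has hall→foyer.
A2 = A1; e.g. vault (Evader) can still go to garage. Fixed point.
Pursuer's winning region = {dock, foyer, hall}.

dock, foyer, hall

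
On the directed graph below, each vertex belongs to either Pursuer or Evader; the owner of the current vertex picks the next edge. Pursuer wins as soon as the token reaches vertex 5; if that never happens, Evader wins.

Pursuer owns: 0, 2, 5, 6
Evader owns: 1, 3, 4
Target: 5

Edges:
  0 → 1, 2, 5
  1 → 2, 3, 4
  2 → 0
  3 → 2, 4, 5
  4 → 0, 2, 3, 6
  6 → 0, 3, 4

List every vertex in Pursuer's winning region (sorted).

A0 = {5}
A1: add {0} — 0 (Pursuer) has 0→5.
A2: add {2, 6} — 2 (Pursuer) has 2→0; 6 (Pursuer) has 6→0.
A3 = A2; e.g. 1 (Evader) can still go to 3. Fixed point.
Pursuer's winning region = {0, 2, 5, 6}.

0, 2, 5, 6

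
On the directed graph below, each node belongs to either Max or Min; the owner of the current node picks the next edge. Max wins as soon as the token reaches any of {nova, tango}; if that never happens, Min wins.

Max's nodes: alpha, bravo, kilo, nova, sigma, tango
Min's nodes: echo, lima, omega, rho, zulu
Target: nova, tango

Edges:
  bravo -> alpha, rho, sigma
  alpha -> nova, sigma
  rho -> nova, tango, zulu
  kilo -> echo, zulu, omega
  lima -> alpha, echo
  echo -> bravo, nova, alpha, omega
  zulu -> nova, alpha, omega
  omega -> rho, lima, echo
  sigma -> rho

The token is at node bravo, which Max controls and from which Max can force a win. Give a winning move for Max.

A0 = {nova, tango}
A1: add {alpha} — alpha (Max) has alpha→nova.
A2: add {bravo} — bravo (Max) has bravo→alpha.
A3 = A2; e.g. rho (Min) can still go to zulu. Fixed point.
From bravo, successor alpha is in the attractor (rank 1); the other successors rho, sigma are not.

alpha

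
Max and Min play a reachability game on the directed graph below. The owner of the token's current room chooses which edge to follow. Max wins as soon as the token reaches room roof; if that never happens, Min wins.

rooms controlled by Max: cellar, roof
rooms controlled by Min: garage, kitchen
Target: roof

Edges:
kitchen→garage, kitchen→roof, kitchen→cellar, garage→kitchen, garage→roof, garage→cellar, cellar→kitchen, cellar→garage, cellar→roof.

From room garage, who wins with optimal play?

A0 = {roof}
A1: add {cellar} — cellar (Max) has cellar→roof.
A2 = A1; e.g. kitchen (Min) can still go to garage. Fixed point.
garage never enters the attractor, so Min can avoid the target forever.

Min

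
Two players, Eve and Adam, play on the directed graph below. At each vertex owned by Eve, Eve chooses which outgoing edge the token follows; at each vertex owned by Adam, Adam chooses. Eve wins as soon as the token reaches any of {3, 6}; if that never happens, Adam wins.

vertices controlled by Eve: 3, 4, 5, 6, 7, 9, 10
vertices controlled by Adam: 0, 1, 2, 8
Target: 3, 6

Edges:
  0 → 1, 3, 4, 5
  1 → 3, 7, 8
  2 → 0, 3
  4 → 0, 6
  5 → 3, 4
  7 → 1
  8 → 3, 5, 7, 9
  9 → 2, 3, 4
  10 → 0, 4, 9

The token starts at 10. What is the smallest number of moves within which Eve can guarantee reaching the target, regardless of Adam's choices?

2

A0 = {3, 6}
A1: add {4, 5, 9} — 4 (Eve) has 4→6; 5 (Eve) has 5→3; 9 (Eve) has 9→3.
A2: add {10} — 10 (Eve) has 10→4.
A3 = A2; e.g. 0 (Adam) can still go to 1. Fixed point.
10 enters the attractor at level 2, so Eve can force the target in 2 moves from there.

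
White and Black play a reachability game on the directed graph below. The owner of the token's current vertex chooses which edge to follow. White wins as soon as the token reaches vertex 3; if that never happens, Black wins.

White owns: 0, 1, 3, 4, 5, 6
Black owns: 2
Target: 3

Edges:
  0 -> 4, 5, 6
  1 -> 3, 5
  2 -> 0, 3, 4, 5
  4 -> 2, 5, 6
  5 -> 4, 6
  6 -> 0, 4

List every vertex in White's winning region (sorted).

A0 = {3}
A1: add {1} — 1 (White) has 1→3.
A2 = A1; e.g. 0 (White) has no edge into A1. Fixed point.
White's winning region = {1, 3}.

1, 3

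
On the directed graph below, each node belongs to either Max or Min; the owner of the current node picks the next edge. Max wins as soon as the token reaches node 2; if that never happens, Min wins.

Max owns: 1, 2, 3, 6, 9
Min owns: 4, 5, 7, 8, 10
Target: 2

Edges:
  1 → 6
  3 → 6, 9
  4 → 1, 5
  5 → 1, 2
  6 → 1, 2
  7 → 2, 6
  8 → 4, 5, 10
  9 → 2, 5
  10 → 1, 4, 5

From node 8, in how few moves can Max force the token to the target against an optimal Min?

A0 = {2}
A1: add {6, 9} — 6 (Max) has 6→2; 9 (Max) has 9→2.
A2: add {1, 3, 7} — 1 (Max) has 1→6; 3 (Max) has 3→6; 7 (Min): all of {2, 6} already in.
A3: add {5} — 5 (Min): all of {1, 2} already in.
A4: add {4} — 4 (Min): all of {1, 5} already in.
A5: add {10} — 10 (Min): all of {1, 4, 5} already in.
A6: add {8} — 8 (Min): all of {4, 5, 10} already in.
A6 = all vertices. Fixed point.
8 enters the attractor at level 6, so Max can force the target in 6 moves from there.

6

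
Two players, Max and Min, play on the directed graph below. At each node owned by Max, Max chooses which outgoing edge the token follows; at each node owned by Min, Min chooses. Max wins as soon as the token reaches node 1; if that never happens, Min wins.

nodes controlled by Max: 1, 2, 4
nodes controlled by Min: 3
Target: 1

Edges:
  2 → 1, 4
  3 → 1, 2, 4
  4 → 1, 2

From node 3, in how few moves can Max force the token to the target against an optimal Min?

A0 = {1}
A1: add {2, 4} — 2 (Max) has 2→1; 4 (Max) has 4→1.
A2: add {3} — 3 (Min): all of {1, 2, 4} already in.
A2 = all vertices. Fixed point.
3 enters the attractor at level 2, so Max can force the target in 2 moves from there.

2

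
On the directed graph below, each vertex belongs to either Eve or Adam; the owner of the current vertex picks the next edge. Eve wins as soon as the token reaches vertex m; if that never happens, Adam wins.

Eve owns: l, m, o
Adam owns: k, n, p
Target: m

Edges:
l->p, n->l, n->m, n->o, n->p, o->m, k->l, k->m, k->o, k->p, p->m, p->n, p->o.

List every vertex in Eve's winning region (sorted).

A0 = {m}
A1: add {o} — o (Eve) has o→m.
A2 = A1; e.g. k (Adam) can still go to l. Fixed point.
Eve's winning region = {m, o}.

m, o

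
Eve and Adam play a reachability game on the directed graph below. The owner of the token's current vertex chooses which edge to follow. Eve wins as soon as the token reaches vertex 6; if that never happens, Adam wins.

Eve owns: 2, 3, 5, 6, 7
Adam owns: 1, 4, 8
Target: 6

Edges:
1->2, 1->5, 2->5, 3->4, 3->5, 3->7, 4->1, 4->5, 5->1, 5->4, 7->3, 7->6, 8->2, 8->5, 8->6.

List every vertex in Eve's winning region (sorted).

3, 6, 7

A0 = {6}
A1: add {7} — 7 (Eve) has 7→6.
A2: add {3} — 3 (Eve) has 3→7.
A3 = A2; e.g. 1 (Adam) can still go to 2. Fixed point.
Eve's winning region = {3, 6, 7}.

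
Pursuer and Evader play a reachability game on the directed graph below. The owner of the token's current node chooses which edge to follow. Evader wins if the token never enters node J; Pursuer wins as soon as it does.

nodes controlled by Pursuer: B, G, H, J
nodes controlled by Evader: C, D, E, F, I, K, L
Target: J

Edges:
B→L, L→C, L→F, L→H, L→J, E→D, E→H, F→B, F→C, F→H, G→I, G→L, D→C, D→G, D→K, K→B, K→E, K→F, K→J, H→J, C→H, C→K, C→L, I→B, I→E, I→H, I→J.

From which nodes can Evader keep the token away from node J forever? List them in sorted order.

B, C, D, E, F, G, I, K, L

A0 = {J}
A1: add {H} — H (Pursuer) has H→J.
A2 = A1; e.g. B (Pursuer) has no edge into A1. Fixed point.
Pursuer's attractor = {H, J}; Evader avoids the target exactly from the complement.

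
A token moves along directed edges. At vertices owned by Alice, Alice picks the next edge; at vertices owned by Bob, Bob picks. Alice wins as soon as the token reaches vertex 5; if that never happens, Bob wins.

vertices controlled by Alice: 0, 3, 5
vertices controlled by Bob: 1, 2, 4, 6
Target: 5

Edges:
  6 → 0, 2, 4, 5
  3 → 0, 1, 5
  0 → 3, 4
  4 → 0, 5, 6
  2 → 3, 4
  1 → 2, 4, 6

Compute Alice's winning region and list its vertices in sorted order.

A0 = {5}
A1: add {3} — 3 (Alice) has 3→5.
A2: add {0} — 0 (Alice) has 0→3.
A3 = A2; e.g. 1 (Bob) can still go to 2. Fixed point.
Alice's winning region = {0, 3, 5}.

0, 3, 5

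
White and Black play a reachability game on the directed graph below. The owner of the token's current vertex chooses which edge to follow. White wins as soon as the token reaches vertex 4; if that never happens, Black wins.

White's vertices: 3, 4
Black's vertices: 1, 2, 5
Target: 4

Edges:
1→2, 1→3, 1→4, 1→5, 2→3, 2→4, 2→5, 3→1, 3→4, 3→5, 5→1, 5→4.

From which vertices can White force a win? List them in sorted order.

3, 4

A0 = {4}
A1: add {3} — 3 (White) has 3→4.
A2 = A1; e.g. 1 (Black) can still go to 2. Fixed point.
White's winning region = {3, 4}.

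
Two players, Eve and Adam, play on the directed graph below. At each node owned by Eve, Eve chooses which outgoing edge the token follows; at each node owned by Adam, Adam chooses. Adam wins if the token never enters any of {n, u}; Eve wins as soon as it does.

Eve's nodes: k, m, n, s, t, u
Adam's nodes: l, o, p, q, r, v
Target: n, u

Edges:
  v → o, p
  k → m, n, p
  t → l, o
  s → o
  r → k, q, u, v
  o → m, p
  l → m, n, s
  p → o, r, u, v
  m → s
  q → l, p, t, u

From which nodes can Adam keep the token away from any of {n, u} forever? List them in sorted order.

l, m, o, p, q, r, s, t, v

A0 = {n, u}
A1: add {k} — k (Eve) has k→n.
A2 = A1; e.g. l (Adam) can still go to m. Fixed point.
Eve's attractor = {k, n, u}; Adam avoids the target exactly from the complement.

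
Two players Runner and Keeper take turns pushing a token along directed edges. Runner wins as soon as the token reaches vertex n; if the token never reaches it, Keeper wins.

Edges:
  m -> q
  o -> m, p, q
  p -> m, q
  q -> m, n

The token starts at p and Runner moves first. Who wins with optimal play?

Runner

Track states (vertex, player-to-move).
A0 = {(n,Runner), (n,Keeper)}
A1: add {(q,Runner)}.
A2: add {(m,Keeper)}.
A3: add {(o,Runner), (p,Runner)}.
(p,Runner) ∈ A3 ⇒ Runner forces the target.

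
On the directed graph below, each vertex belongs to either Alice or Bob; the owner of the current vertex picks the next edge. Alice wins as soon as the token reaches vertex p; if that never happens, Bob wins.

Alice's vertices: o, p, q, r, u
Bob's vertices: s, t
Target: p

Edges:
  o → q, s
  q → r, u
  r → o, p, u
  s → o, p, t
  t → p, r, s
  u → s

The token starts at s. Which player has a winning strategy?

Bob

A0 = {p}
A1: add {r} — r (Alice) has r→p.
A2: add {q} — q (Alice) has q→r.
A3: add {o} — o (Alice) has o→q.
A4 = A3; e.g. s (Bob) can still go to t. Fixed point.
s never enters the attractor, so Bob can avoid the target forever.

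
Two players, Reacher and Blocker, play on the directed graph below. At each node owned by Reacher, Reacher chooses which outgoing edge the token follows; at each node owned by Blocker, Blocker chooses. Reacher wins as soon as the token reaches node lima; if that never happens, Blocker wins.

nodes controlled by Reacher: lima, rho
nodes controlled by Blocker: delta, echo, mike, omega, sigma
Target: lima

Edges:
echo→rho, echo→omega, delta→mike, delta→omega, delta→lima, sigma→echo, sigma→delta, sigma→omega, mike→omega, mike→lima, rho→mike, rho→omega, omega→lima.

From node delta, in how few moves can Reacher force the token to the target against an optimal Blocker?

3

A0 = {lima}
A1: add {omega} — omega (Blocker): all of {lima} already in.
A2: add {mike, rho} — rho (Reacher) has rho→omega; mike (Blocker): all of {omega, lima} already in.
A3: add {delta, echo} — echo (Blocker): all of {rho, omega} already in; delta (Blocker): all of {mike, omega, lima} already in.
delta enters the attractor at level 3, so Reacher can force the target in 3 moves from there.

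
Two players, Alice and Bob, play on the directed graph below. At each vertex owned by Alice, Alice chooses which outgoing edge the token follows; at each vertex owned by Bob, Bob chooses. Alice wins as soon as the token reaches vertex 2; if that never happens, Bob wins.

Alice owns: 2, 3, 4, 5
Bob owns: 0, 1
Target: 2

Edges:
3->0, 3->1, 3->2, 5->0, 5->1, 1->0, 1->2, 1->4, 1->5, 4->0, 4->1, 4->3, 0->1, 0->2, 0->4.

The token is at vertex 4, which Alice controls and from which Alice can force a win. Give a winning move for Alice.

A0 = {2}
A1: add {3} — 3 (Alice) has 3→2.
A2: add {4} — 4 (Alice) has 4→3.
A3 = A2; e.g. 0 (Bob) can still go to 1. Fixed point.
From 4, successor 3 is in the attractor (rank 1); the other successors 0, 1 are not.

3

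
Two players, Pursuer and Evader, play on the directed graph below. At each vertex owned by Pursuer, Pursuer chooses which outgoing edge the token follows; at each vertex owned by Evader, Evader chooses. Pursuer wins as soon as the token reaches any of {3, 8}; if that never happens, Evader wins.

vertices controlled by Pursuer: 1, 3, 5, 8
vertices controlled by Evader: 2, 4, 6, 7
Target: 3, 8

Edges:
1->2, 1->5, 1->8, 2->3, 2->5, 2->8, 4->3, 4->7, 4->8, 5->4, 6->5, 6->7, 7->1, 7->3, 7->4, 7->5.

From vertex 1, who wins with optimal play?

Pursuer

A0 = {3, 8}
A1: add {1} — 1 (Pursuer) has 1→8.
A2 = A1; e.g. 2 (Evader) can still go to 5. Fixed point.
1 ∈ A1, so Pursuer can force the target.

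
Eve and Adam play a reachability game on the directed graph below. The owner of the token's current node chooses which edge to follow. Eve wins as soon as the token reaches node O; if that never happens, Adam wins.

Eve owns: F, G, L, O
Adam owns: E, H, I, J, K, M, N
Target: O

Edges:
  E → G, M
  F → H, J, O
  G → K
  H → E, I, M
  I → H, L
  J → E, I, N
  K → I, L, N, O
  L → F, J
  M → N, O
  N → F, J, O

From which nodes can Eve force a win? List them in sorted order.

F, L, O

A0 = {O}
A1: add {F} — F (Eve) has F→O.
A2: add {L} — L (Eve) has L→F.
A3 = A2; e.g. E (Adam) can still go to G. Fixed point.
Eve's winning region = {F, L, O}.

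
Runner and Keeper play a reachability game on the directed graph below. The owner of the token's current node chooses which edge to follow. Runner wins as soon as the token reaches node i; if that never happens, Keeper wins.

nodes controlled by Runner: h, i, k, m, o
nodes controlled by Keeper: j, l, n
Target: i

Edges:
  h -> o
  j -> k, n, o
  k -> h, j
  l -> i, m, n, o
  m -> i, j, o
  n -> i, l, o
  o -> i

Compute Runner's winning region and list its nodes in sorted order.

A0 = {i}
A1: add {m, o} — m (Runner) has m→i; o (Runner) has o→i.
A2: add {h} — h (Runner) has h→o.
A3: add {k} — k (Runner) has k→h.
A4 = A3; e.g. j (Keeper) can still go to n. Fixed point.
Runner's winning region = {h, i, k, m, o}.

h, i, k, m, o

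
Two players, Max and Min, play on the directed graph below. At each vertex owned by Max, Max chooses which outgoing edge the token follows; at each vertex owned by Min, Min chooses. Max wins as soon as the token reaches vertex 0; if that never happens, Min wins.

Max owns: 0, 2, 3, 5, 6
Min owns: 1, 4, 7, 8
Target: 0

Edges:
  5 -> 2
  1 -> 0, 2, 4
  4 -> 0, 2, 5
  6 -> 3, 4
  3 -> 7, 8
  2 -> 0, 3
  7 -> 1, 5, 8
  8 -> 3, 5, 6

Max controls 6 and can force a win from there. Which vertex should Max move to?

4

A0 = {0}
A1: add {2} — 2 (Max) has 2→0.
A2: add {5} — 5 (Max) has 5→2.
A3: add {4} — 4 (Min): all of {0, 2, 5} already in.
A4: add {1, 6} — 1 (Min): all of {0, 2, 4} already in; 6 (Max) has 6→4.
A5 = A4; e.g. 3 (Max) has no edge into A4. Fixed point.
From 6, successor 4 is in the attractor (rank 3); the other successor 3 is not.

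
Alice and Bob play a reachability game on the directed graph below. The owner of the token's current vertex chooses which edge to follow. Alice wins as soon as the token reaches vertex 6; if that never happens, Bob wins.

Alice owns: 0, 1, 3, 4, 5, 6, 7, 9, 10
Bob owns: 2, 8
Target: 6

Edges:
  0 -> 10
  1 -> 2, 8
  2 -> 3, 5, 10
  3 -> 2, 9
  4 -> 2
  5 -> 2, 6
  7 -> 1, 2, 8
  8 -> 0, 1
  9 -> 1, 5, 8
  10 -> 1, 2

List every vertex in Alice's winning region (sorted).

3, 5, 6, 9

A0 = {6}
A1: add {5} — 5 (Alice) has 5→6.
A2: add {9} — 9 (Alice) has 9→5.
A3: add {3} — 3 (Alice) has 3→9.
A4 = A3; e.g. 0 (Alice) has no edge into A3. Fixed point.
Alice's winning region = {3, 5, 6, 9}.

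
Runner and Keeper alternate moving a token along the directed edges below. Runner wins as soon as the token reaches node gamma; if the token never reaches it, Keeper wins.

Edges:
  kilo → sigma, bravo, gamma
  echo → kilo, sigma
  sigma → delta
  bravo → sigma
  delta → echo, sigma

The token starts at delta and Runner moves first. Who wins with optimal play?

Keeper

Track states (vertex, player-to-move).
A0 = {(gamma,Runner), (gamma,Keeper)}
A1: add {(kilo,Runner)}.
A2 = A1; e.g. (kilo,Keeper) stays out. (delta,Runner) never enters ⇒ Keeper avoids the target.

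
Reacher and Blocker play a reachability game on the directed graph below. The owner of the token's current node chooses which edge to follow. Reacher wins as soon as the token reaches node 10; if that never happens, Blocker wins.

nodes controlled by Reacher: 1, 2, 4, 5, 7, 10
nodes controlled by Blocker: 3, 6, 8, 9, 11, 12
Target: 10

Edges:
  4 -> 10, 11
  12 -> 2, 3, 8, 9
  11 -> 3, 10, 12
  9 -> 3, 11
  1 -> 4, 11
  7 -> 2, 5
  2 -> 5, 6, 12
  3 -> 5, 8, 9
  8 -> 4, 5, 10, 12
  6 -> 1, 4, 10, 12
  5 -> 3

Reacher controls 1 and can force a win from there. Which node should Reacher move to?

4

A0 = {10}
A1: add {4} — 4 (Reacher) has 4→10.
A2: add {1} — 1 (Reacher) has 1→4.
A3 = A2; e.g. 2 (Reacher) has no edge into A2. Fixed point.
From 1, successor 4 is in the attractor (rank 1); the other successor 11 is not.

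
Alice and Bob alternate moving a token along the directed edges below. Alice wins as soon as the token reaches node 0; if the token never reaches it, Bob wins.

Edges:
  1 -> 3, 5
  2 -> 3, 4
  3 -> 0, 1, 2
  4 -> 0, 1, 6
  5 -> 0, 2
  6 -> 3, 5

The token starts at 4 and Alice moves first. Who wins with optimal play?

Alice

Track states (vertex, player-to-move).
A0 = {(0,Alice), (0,Bob)}
A1: add {(3,Alice), (4,Alice), (5,Alice)}.
(4,Alice) ∈ A1 ⇒ Alice forces the target.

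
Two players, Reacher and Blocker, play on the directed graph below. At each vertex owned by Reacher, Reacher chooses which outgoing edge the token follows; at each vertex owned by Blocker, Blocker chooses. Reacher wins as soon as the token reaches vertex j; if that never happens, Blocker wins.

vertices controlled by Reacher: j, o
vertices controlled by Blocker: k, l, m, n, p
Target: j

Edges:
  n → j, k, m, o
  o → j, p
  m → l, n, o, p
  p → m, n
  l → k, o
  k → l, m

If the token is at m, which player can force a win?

Blocker

A0 = {j}
A1: add {o} — o (Reacher) has o→j.
A2 = A1; e.g. k (Blocker) can still go to l. Fixed point.
m never enters the attractor, so Blocker can avoid the target forever.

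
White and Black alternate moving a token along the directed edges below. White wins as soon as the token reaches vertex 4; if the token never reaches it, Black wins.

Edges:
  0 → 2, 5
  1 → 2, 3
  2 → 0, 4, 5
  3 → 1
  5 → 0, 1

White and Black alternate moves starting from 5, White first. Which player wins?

Black

Track states (vertex, player-to-move).
A0 = {(4,White), (4,Black)}
A1: add {(2,White)}.
A2 = A1; e.g. (0,White) stays out. (5,White) never enters ⇒ Black avoids the target.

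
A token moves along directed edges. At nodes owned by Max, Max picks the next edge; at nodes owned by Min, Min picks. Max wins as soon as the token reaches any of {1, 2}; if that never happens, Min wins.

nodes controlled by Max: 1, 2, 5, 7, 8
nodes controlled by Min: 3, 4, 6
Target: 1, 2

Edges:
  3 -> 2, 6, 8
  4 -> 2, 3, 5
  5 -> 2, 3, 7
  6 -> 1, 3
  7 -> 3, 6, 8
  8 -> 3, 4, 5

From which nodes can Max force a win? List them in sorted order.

1, 2, 5, 7, 8

A0 = {1, 2}
A1: add {5} — 5 (Max) has 5→2.
A2: add {8} — 8 (Max) has 8→5.
A3: add {7} — 7 (Max) has 7→8.
A4 = A3; e.g. 3 (Min) can still go to 6. Fixed point.
Max's winning region = {1, 2, 5, 7, 8}.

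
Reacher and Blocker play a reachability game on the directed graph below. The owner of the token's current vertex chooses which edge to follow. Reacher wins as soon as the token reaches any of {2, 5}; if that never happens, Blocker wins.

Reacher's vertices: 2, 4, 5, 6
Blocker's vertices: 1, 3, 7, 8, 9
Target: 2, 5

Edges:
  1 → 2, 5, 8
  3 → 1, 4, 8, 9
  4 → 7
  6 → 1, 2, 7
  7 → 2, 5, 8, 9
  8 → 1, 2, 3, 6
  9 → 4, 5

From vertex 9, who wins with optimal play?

Blocker

A0 = {2, 5}
A1: add {6} — 6 (Reacher) has 6→2.
A2 = A1; e.g. 1 (Blocker) can still go to 8. Fixed point.
9 never enters the attractor, so Blocker can avoid the target forever.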